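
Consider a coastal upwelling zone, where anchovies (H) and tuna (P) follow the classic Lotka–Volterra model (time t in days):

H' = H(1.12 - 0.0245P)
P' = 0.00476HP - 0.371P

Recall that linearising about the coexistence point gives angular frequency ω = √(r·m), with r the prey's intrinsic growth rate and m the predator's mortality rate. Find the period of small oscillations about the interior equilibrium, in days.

Here r = 1.12 and m = 0.371, so r·m = 0.416.
ω = √0.416 = 0.645 per day, hence T = 2π/ω ≈ 9.75 days.

T ≈ 9.75 days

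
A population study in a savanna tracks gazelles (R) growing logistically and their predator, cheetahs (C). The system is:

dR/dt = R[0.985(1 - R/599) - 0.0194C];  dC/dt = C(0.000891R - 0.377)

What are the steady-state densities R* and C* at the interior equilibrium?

From dC/dt = 0 with C > 0: 0.000891R* = 0.377, so R* = 423.
Substitute into dR/dt = 0: 0.985(1 - 423/599) = 0.0194C*.
The bracket is 0.294, giving C* = 0.289/0.0194 = 14.9.

R* ≈ 423, C* ≈ 14.9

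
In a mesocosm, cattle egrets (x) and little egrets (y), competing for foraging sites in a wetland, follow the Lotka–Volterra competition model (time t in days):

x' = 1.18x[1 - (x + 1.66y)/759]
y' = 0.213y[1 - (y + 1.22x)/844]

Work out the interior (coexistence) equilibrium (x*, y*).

x* ≈ 626, y* ≈ 80

Setting both brackets to zero gives the nullclines x + 1.66y = 759 and 1.22x + y = 844.
Substituting y = 844 - 1.22x into the first: x(1 - 1.66·1.22) = 759 - 1.66·844.
So x* = -642/-1.03 = 626, and then y* = 844 - 1.22·626 = 80.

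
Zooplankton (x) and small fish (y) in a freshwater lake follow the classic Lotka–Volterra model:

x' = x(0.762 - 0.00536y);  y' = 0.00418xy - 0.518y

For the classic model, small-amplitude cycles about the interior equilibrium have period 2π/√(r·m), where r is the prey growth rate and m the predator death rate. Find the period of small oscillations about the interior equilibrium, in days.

Here r = 0.762 and m = 0.518, so r·m = 0.395.
ω = √0.395 = 0.628 per day, hence T = 2π/ω ≈ 10 days.

T ≈ 10 days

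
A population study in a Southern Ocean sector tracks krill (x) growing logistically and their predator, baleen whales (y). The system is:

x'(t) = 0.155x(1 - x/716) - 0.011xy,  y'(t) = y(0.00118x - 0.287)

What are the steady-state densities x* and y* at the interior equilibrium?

x* ≈ 243, y* ≈ 9.3

From dy/dt = 0 with y > 0: 0.00118x* = 0.287, so x* = 243.
Substitute into dx/dt = 0: 0.155(1 - 243/716) = 0.011y*.
The bracket is 0.66, giving y* = 0.102/0.011 = 9.3.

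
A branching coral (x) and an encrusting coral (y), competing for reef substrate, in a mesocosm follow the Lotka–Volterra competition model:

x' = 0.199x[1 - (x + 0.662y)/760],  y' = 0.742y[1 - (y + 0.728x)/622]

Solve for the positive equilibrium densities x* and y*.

Setting both brackets to zero gives the nullclines x + 0.662y = 760 and 0.728x + y = 622.
Substituting y = 622 - 0.728x into the first: x(1 - 0.662·0.728) = 760 - 0.662·622.
So x* = 348/0.518 = 672, and then y* = 622 - 0.728·672 = 133.

x* ≈ 672, y* ≈ 133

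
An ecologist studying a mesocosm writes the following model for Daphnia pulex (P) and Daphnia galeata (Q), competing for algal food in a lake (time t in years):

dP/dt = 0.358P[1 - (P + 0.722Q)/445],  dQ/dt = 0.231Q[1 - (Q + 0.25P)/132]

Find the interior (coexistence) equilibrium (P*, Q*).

P* ≈ 427, Q* ≈ 25.3

Setting both brackets to zero gives the nullclines P + 0.722Q = 445 and 0.25P + Q = 132.
Substituting Q = 132 - 0.25P into the first: P(1 - 0.722·0.25) = 445 - 0.722·132.
So P* = 350/0.82 = 427, and then Q* = 132 - 0.25·427 = 25.3.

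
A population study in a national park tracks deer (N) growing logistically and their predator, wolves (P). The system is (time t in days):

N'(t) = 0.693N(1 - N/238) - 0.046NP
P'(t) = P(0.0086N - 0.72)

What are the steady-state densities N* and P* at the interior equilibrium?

From dP/dt = 0 with P > 0: 0.0086N* = 0.72, so N* = 83.7.
Substitute into dN/dt = 0: 0.693(1 - 83.7/238) = 0.046P*.
The bracket is 0.648, giving P* = 0.449/0.046 = 9.77.

N* ≈ 83.7, P* ≈ 9.77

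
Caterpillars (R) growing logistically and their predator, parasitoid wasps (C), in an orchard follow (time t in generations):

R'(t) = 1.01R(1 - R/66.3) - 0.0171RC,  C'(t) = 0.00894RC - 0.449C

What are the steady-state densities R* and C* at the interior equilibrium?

R* ≈ 50.2, C* ≈ 14.3

From dC/dt = 0 with C > 0: 0.00894R* = 0.449, so R* = 50.2.
Substitute into dR/dt = 0: 1.01(1 - 50.2/66.3) = 0.0171C*.
The bracket is 0.242, giving C* = 0.245/0.0171 = 14.3.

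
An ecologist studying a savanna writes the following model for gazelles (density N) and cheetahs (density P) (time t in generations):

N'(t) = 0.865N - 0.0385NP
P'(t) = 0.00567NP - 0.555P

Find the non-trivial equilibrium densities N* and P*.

Set dP/dt = 0 with P > 0: 0.00567N - 0.555 = 0, so N* = 0.555/0.00567 = 97.9.
Set dN/dt = 0 with N > 0: 0.865 - 0.0385P = 0, so P* = 0.865/0.0385 = 22.5.

N* ≈ 97.9, P* ≈ 22.5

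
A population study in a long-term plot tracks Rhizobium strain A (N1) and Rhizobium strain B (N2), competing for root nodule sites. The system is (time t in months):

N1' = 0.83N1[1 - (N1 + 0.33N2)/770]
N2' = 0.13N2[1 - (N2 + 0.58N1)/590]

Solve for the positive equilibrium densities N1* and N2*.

N1* ≈ 711, N2* ≈ 177

Setting both brackets to zero gives the nullclines N1 + 0.33N2 = 770 and 0.58N1 + N2 = 590.
Substituting N2 = 590 - 0.58N1 into the first: N1(1 - 0.33·0.58) = 770 - 0.33·590.
So N1* = 575/0.809 = 711, and then N2* = 590 - 0.58·711 = 177.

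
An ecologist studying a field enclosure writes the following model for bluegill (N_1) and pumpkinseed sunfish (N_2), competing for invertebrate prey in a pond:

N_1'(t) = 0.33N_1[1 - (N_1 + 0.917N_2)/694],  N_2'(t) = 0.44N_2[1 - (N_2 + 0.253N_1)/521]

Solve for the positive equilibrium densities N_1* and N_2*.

Setting both brackets to zero gives the nullclines N_1 + 0.917N_2 = 694 and 0.253N_1 + N_2 = 521.
Substituting N_2 = 521 - 0.253N_1 into the first: N_1(1 - 0.917·0.253) = 694 - 0.917·521.
So N_1* = 216/0.768 = 282, and then N_2* = 521 - 0.253·282 = 450.

N_1* ≈ 282, N_2* ≈ 450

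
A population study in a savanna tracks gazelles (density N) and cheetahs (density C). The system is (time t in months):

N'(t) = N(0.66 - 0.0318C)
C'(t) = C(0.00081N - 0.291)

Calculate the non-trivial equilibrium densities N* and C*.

Set dC/dt = 0 with C > 0: 0.00081N - 0.291 = 0, so N* = 0.291/0.00081 = 359.
Set dN/dt = 0 with N > 0: 0.66 - 0.0318C = 0, so C* = 0.66/0.0318 = 20.8.

N* ≈ 359, C* ≈ 20.8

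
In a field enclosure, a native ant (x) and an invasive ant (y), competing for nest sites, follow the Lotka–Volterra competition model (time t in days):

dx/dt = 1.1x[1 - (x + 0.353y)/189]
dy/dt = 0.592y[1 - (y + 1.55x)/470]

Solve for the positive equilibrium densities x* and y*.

x* ≈ 51, y* ≈ 391

Setting both brackets to zero gives the nullclines x + 0.353y = 189 and 1.55x + y = 470.
Substituting y = 470 - 1.55x into the first: x(1 - 0.353·1.55) = 189 - 0.353·470.
So x* = 23.1/0.453 = 51, and then y* = 470 - 1.55·51 = 391.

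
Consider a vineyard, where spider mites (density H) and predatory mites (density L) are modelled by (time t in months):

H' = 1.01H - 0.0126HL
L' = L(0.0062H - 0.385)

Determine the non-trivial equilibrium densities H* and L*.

H* ≈ 62.1, L* ≈ 80.2

Set dL/dt = 0 with L > 0: 0.0062H - 0.385 = 0, so H* = 0.385/0.0062 = 62.1.
Set dH/dt = 0 with H > 0: 1.01 - 0.0126L = 0, so L* = 1.01/0.0126 = 80.2.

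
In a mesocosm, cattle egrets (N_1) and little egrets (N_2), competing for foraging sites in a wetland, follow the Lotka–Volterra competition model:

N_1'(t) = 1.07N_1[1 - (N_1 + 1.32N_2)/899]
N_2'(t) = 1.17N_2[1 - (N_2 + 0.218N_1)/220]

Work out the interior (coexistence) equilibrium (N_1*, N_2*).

N_1* ≈ 854, N_2* ≈ 33.7

Setting both brackets to zero gives the nullclines N_1 + 1.32N_2 = 899 and 0.218N_1 + N_2 = 220.
Substituting N_2 = 220 - 0.218N_1 into the first: N_1(1 - 1.32·0.218) = 899 - 1.32·220.
So N_1* = 609/0.712 = 854, and then N_2* = 220 - 0.218·854 = 33.7.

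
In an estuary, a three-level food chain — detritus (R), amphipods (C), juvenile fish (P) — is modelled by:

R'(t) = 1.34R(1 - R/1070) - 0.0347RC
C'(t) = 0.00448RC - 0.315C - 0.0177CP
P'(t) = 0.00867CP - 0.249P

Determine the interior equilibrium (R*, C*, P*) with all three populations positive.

From dP/dt = 0: 0.00867C* = 0.249, so C* = 28.7.
From dR/dt = 0: 1.34(1 - R*/1070) = 0.0347·28.7, giving R* = 1070·(1 - 0.744) = 274.
From dC/dt = 0: 0.00448·274 - 0.315 = 0.0177P*, so P* = 0.914/0.0177 = 51.6.

R* ≈ 274, C* ≈ 28.7, P* ≈ 51.6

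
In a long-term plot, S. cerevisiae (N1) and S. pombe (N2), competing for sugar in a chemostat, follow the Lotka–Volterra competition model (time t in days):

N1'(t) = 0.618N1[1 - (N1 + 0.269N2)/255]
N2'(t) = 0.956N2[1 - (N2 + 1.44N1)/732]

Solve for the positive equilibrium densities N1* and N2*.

Setting both brackets to zero gives the nullclines N1 + 0.269N2 = 255 and 1.44N1 + N2 = 732.
Substituting N2 = 732 - 1.44N1 into the first: N1(1 - 0.269·1.44) = 255 - 0.269·732.
So N1* = 58.1/0.613 = 94.8, and then N2* = 732 - 1.44·94.8 = 595.

N1* ≈ 94.8, N2* ≈ 595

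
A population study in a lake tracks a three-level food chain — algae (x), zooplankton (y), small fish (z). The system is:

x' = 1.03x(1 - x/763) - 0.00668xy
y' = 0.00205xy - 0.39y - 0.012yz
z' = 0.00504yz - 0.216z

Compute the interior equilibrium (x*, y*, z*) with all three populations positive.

From dz/dt = 0: 0.00504y* = 0.216, so y* = 42.9.
From dx/dt = 0: 1.03(1 - x*/763) = 0.00668·42.9, giving x* = 763·(1 - 0.278) = 551.
From dy/dt = 0: 0.00205·551 - 0.39 = 0.012z*, so z* = 0.739/0.012 = 61.6.

x* ≈ 551, y* ≈ 42.9, z* ≈ 61.6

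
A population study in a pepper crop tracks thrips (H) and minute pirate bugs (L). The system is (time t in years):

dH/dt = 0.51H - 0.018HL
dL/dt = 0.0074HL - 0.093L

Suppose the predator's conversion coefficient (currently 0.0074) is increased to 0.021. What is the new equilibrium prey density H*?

At the interior fixed point, setting dL/dt = 0 with L > 0 fixes H* = (predator death rate)/(HL coefficient) — independent of the other coefficients.
With the change, H* = 0.093/0.021 = 4.43; it falls from 12.6.

H* ≈ 4.43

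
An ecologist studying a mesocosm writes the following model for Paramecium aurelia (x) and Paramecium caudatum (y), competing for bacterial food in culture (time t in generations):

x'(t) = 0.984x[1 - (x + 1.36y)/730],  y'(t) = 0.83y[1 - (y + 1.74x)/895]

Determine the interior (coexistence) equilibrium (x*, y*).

x* ≈ 357, y* ≈ 275

Setting both brackets to zero gives the nullclines x + 1.36y = 730 and 1.74x + y = 895.
Substituting y = 895 - 1.74x into the first: x(1 - 1.36·1.74) = 730 - 1.36·895.
So x* = -487/-1.37 = 357, and then y* = 895 - 1.74·357 = 275.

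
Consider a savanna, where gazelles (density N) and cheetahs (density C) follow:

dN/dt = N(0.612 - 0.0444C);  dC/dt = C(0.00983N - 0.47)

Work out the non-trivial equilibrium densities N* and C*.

Set dC/dt = 0 with C > 0: 0.00983N - 0.47 = 0, so N* = 0.47/0.00983 = 47.8.
Set dN/dt = 0 with N > 0: 0.612 - 0.0444C = 0, so C* = 0.612/0.0444 = 13.8.

N* ≈ 47.8, C* ≈ 13.8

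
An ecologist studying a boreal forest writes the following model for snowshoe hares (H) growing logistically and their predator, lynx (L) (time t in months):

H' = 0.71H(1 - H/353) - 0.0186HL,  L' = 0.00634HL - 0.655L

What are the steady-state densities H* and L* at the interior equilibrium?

H* ≈ 103, L* ≈ 27

From dL/dt = 0 with L > 0: 0.00634H* = 0.655, so H* = 103.
Substitute into dH/dt = 0: 0.71(1 - 103/353) = 0.0186L*.
The bracket is 0.707, giving L* = 0.502/0.0186 = 27.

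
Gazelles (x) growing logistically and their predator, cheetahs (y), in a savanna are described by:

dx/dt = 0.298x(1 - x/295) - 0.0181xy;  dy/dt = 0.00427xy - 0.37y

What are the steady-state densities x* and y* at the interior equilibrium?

x* ≈ 86.7, y* ≈ 11.6

From dy/dt = 0 with y > 0: 0.00427x* = 0.37, so x* = 86.7.
Substitute into dx/dt = 0: 0.298(1 - 86.7/295) = 0.0181y*.
The bracket is 0.706, giving y* = 0.21/0.0181 = 11.6.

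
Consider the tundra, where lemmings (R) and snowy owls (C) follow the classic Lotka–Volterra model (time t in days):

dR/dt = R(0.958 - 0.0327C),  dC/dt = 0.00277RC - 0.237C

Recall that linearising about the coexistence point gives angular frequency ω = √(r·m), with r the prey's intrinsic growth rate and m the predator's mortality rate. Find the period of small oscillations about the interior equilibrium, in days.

Here r = 0.958 and m = 0.237, so r·m = 0.227.
ω = √0.227 = 0.476 per day, hence T = 2π/ω ≈ 13.2 days.

T ≈ 13.2 days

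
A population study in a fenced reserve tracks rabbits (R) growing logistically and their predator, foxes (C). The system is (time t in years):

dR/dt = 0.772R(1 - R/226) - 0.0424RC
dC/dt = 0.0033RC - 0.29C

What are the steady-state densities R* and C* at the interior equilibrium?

From dC/dt = 0 with C > 0: 0.0033R* = 0.29, so R* = 87.9.
Substitute into dR/dt = 0: 0.772(1 - 87.9/226) = 0.0424C*.
The bracket is 0.611, giving C* = 0.472/0.0424 = 11.1.

R* ≈ 87.9, C* ≈ 11.1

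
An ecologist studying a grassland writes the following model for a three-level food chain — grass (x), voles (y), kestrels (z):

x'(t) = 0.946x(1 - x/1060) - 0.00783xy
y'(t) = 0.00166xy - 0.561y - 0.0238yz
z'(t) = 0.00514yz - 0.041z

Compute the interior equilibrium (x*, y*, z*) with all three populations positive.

From dz/dt = 0: 0.00514y* = 0.041, so y* = 7.98.
From dx/dt = 0: 0.946(1 - x*/1060) = 0.00783·7.98, giving x* = 1060·(1 - 0.066) = 990.
From dy/dt = 0: 0.00166·990 - 0.561 = 0.0238z*, so z* = 1.08/0.0238 = 45.5.

x* ≈ 990, y* ≈ 7.98, z* ≈ 45.5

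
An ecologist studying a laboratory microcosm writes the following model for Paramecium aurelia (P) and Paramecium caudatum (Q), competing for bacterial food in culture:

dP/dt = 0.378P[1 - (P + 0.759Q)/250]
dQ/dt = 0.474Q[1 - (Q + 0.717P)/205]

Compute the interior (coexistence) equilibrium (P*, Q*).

P* ≈ 207, Q* ≈ 56.5

Setting both brackets to zero gives the nullclines P + 0.759Q = 250 and 0.717P + Q = 205.
Substituting Q = 205 - 0.717P into the first: P(1 - 0.759·0.717) = 250 - 0.759·205.
So P* = 94.4/0.456 = 207, and then Q* = 205 - 0.717·207 = 56.5.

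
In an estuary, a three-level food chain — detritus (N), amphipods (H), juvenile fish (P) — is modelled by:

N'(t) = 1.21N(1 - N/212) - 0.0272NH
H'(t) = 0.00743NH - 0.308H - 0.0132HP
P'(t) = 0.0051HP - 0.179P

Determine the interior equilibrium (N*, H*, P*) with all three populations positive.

From dP/dt = 0: 0.0051H* = 0.179, so H* = 35.1.
From dN/dt = 0: 1.21(1 - N*/212) = 0.0272·35.1, giving N* = 212·(1 - 0.789) = 44.7.
From dH/dt = 0: 0.00743·44.7 - 0.308 = 0.0132P*, so P* = 0.0244/0.0132 = 1.85.

N* ≈ 44.7, H* ≈ 35.1, P* ≈ 1.85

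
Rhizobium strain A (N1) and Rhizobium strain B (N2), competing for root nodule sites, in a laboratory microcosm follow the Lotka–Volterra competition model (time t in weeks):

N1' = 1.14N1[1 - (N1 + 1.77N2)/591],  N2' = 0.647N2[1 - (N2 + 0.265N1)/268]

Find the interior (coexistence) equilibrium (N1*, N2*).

N1* ≈ 220, N2* ≈ 210

Setting both brackets to zero gives the nullclines N1 + 1.77N2 = 591 and 0.265N1 + N2 = 268.
Substituting N2 = 268 - 0.265N1 into the first: N1(1 - 1.77·0.265) = 591 - 1.77·268.
So N1* = 117/0.531 = 220, and then N2* = 268 - 0.265·220 = 210.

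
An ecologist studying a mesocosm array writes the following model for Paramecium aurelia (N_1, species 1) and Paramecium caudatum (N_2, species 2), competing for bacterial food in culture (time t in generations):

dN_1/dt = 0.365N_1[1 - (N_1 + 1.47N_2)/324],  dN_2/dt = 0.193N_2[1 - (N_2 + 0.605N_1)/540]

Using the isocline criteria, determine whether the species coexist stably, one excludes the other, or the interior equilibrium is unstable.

Compare the nullcline intercepts: K1/α12 = 324/1.47 = 220 < K2 = 540; K2/α21 = 540/0.605 = 893 > K1 = 324.
Since the inequalities point opposite ways, species 2 can invade but species 1 cannot.

species 2 excludes species 1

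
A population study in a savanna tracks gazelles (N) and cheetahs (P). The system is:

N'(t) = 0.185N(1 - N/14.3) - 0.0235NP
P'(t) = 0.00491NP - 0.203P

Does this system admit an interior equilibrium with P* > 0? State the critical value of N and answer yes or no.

The predator equation gives dP/dt > 0 only when N > 0.203/0.00491 = 41.3.
Without the predator, N → K = 14.3. Since 14.3 < 41.3, the predator cannot invade.

Threshold N = 41.3; K < 41.3, so no, the predator goes extinct.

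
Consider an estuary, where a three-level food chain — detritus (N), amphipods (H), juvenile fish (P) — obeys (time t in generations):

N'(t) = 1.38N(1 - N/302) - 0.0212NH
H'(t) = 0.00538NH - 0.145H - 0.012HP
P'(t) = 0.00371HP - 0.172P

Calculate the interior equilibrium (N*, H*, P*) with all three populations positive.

N* ≈ 86.9, H* ≈ 46.4, P* ≈ 26.9

From dP/dt = 0: 0.00371H* = 0.172, so H* = 46.4.
From dN/dt = 0: 1.38(1 - N*/302) = 0.0212·46.4, giving N* = 302·(1 - 0.712) = 86.9.
From dH/dt = 0: 0.00538·86.9 - 0.145 = 0.012P*, so P* = 0.323/0.012 = 26.9.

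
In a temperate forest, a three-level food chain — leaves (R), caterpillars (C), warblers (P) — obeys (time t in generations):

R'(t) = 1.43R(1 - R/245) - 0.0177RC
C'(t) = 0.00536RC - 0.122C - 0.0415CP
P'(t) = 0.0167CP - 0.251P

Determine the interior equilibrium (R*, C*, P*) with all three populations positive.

R* ≈ 199, C* ≈ 15, P* ≈ 22.8

From dP/dt = 0: 0.0167C* = 0.251, so C* = 15.
From dR/dt = 0: 1.43(1 - R*/245) = 0.0177·15, giving R* = 245·(1 - 0.186) = 199.
From dC/dt = 0: 0.00536·199 - 0.122 = 0.0415P*, so P* = 0.947/0.0415 = 22.8.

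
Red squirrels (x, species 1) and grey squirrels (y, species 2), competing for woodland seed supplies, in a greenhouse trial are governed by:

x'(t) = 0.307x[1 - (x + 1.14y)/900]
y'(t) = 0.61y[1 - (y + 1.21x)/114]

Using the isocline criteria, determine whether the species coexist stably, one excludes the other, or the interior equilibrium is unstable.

Compare the nullcline intercepts: K1/α12 = 900/1.14 = 789 > K2 = 114; K2/α21 = 114/1.21 = 94.2 < K1 = 900.
Since the inequalities point opposite ways, species 1 can invade but species 2 cannot.

species 1 excludes species 2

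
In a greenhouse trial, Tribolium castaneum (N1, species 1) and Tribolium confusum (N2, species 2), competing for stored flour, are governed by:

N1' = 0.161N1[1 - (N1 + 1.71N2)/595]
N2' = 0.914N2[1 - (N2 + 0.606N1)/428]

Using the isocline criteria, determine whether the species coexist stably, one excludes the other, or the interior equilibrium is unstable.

Compare the nullcline intercepts: K1/α12 = 595/1.71 = 348 < K2 = 428; K2/α21 = 428/0.606 = 706 > K1 = 595.
Since the inequalities point opposite ways, species 2 can invade but species 1 cannot.

species 2 excludes species 1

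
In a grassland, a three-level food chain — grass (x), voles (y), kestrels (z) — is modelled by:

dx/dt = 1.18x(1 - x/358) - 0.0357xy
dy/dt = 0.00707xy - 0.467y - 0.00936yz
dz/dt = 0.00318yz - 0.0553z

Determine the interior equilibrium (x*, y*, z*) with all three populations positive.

x* ≈ 170, y* ≈ 17.4, z* ≈ 78.3

From dz/dt = 0: 0.00318y* = 0.0553, so y* = 17.4.
From dx/dt = 0: 1.18(1 - x*/358) = 0.0357·17.4, giving x* = 358·(1 - 0.526) = 170.
From dy/dt = 0: 0.00707·170 - 0.467 = 0.00936z*, so z* = 0.732/0.00936 = 78.3.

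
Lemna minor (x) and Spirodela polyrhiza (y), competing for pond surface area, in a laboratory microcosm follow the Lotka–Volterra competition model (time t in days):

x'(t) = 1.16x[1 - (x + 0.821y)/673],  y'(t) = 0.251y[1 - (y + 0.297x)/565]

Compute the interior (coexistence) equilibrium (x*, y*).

Setting both brackets to zero gives the nullclines x + 0.821y = 673 and 0.297x + y = 565.
Substituting y = 565 - 0.297x into the first: x(1 - 0.821·0.297) = 673 - 0.821·565.
So x* = 209/0.756 = 277, and then y* = 565 - 0.297·277 = 483.

x* ≈ 277, y* ≈ 483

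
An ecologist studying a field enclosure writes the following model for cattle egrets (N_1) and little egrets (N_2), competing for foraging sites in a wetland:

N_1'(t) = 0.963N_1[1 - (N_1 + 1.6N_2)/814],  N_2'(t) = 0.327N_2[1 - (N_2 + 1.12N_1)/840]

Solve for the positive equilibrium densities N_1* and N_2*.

Setting both brackets to zero gives the nullclines N_1 + 1.6N_2 = 814 and 1.12N_1 + N_2 = 840.
Substituting N_2 = 840 - 1.12N_1 into the first: N_1(1 - 1.6·1.12) = 814 - 1.6·840.
So N_1* = -530/-0.792 = 669, and then N_2* = 840 - 1.12·669 = 90.5.

N_1* ≈ 669, N_2* ≈ 90.5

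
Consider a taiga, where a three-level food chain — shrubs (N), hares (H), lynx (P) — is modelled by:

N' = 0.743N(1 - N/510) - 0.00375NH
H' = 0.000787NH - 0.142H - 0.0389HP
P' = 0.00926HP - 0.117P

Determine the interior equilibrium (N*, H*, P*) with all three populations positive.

From dP/dt = 0: 0.00926H* = 0.117, so H* = 12.6.
From dN/dt = 0: 0.743(1 - N*/510) = 0.00375·12.6, giving N* = 510·(1 - 0.0638) = 477.
From dH/dt = 0: 0.000787·477 - 0.142 = 0.0389P*, so P* = 0.234/0.0389 = 6.01.

N* ≈ 477, H* ≈ 12.6, P* ≈ 6.01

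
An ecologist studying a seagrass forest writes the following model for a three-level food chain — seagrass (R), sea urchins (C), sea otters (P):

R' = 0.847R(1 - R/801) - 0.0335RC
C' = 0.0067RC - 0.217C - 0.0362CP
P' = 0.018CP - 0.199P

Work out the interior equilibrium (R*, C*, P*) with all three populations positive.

From dP/dt = 0: 0.018C* = 0.199, so C* = 11.1.
From dR/dt = 0: 0.847(1 - R*/801) = 0.0335·11.1, giving R* = 801·(1 - 0.437) = 451.
From dC/dt = 0: 0.0067·451 - 0.217 = 0.0362P*, so P* = 2.8/0.0362 = 77.4.

R* ≈ 451, C* ≈ 11.1, P* ≈ 77.4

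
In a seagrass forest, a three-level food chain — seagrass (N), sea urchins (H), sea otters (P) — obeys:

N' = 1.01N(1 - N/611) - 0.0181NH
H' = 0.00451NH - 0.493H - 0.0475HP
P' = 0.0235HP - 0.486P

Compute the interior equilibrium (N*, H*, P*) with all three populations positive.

N* ≈ 385, H* ≈ 20.7, P* ≈ 26.1

From dP/dt = 0: 0.0235H* = 0.486, so H* = 20.7.
From dN/dt = 0: 1.01(1 - N*/611) = 0.0181·20.7, giving N* = 611·(1 - 0.371) = 385.
From dH/dt = 0: 0.00451·385 - 0.493 = 0.0475P*, so P* = 1.24/0.0475 = 26.1.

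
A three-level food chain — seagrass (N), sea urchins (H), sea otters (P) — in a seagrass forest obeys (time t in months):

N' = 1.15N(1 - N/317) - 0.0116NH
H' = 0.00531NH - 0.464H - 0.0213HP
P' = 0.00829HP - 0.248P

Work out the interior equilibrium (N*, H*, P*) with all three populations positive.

From dP/dt = 0: 0.00829H* = 0.248, so H* = 29.9.
From dN/dt = 0: 1.15(1 - N*/317) = 0.0116·29.9, giving N* = 317·(1 - 0.302) = 221.
From dH/dt = 0: 0.00531·221 - 0.464 = 0.0213P*, so P* = 0.711/0.0213 = 33.4.

N* ≈ 221, H* ≈ 29.9, P* ≈ 33.4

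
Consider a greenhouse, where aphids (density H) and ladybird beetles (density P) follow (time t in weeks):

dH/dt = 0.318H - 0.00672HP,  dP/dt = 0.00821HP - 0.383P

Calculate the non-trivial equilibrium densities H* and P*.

H* ≈ 46.7, P* ≈ 47.3

Set dP/dt = 0 with P > 0: 0.00821H - 0.383 = 0, so H* = 0.383/0.00821 = 46.7.
Set dH/dt = 0 with H > 0: 0.318 - 0.00672P = 0, so P* = 0.318/0.00672 = 47.3.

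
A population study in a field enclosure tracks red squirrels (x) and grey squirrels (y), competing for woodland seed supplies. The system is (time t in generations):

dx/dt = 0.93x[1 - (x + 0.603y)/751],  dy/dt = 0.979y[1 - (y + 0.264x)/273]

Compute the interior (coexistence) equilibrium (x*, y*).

Setting both brackets to zero gives the nullclines x + 0.603y = 751 and 0.264x + y = 273.
Substituting y = 273 - 0.264x into the first: x(1 - 0.603·0.264) = 751 - 0.603·273.
So x* = 586/0.841 = 697, and then y* = 273 - 0.264·697 = 88.9.

x* ≈ 697, y* ≈ 88.9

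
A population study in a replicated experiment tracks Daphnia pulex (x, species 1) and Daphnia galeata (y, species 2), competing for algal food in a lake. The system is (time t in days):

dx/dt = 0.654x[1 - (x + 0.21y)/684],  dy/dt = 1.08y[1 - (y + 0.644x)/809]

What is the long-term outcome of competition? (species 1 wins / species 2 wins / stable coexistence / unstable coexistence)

Compare the nullcline intercepts: K1/α12 = 684/0.21 = 3260 > K2 = 809; K2/α21 = 809/0.644 = 1260 > K1 = 684.
Since both inequalities hold, each species can invade when rare, so the interior equilibrium is stable.

stable coexistence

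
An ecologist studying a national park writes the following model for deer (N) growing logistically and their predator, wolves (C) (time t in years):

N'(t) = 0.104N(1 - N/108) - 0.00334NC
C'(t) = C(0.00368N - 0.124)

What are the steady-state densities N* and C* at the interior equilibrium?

From dC/dt = 0 with C > 0: 0.00368N* = 0.124, so N* = 33.7.
Substitute into dN/dt = 0: 0.104(1 - 33.7/108) = 0.00334C*.
The bracket is 0.688, giving C* = 0.0716/0.00334 = 21.4.

N* ≈ 33.7, C* ≈ 21.4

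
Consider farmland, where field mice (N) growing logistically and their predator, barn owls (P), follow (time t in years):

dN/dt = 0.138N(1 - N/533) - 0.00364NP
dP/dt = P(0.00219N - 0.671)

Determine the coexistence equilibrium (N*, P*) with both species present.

N* ≈ 306, P* ≈ 16.1

From dP/dt = 0 with P > 0: 0.00219N* = 0.671, so N* = 306.
Substitute into dN/dt = 0: 0.138(1 - 306/533) = 0.00364P*.
The bracket is 0.425, giving P* = 0.0587/0.00364 = 16.1.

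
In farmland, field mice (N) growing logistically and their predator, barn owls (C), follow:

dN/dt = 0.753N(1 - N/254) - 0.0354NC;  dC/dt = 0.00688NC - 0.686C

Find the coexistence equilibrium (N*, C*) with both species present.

N* ≈ 99.7, C* ≈ 12.9

From dC/dt = 0 with C > 0: 0.00688N* = 0.686, so N* = 99.7.
Substitute into dN/dt = 0: 0.753(1 - 99.7/254) = 0.0354C*.
The bracket is 0.607, giving C* = 0.457/0.0354 = 12.9.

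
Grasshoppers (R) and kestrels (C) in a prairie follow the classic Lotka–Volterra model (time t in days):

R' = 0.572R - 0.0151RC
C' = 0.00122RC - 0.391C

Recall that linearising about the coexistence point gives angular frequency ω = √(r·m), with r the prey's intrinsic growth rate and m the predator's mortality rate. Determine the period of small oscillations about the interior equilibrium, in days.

Here r = 0.572 and m = 0.391, so r·m = 0.224.
ω = √0.224 = 0.473 per day, hence T = 2π/ω ≈ 13.3 days.

T ≈ 13.3 days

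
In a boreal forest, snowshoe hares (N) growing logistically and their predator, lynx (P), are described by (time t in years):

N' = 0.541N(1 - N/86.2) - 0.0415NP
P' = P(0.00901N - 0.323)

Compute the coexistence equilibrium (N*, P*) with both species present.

From dP/dt = 0 with P > 0: 0.00901N* = 0.323, so N* = 35.8.
Substitute into dN/dt = 0: 0.541(1 - 35.8/86.2) = 0.0415P*.
The bracket is 0.584, giving P* = 0.316/0.0415 = 7.61.

N* ≈ 35.8, P* ≈ 7.61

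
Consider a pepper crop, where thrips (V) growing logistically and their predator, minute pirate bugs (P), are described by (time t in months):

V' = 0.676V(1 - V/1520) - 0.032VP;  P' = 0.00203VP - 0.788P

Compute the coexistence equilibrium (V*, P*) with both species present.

From dP/dt = 0 with P > 0: 0.00203V* = 0.788, so V* = 388.
Substitute into dV/dt = 0: 0.676(1 - 388/1520) = 0.032P*.
The bracket is 0.745, giving P* = 0.503/0.032 = 15.7.

V* ≈ 388, P* ≈ 15.7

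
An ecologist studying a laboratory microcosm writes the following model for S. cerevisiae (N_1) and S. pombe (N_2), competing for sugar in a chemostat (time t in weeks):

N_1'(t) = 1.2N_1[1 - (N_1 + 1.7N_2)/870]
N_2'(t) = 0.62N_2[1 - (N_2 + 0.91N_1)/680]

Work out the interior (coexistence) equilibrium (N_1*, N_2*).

Setting both brackets to zero gives the nullclines N_1 + 1.7N_2 = 870 and 0.91N_1 + N_2 = 680.
Substituting N_2 = 680 - 0.91N_1 into the first: N_1(1 - 1.7·0.91) = 870 - 1.7·680.
So N_1* = -286/-0.547 = 523, and then N_2* = 680 - 0.91·523 = 204.

N_1* ≈ 523, N_2* ≈ 204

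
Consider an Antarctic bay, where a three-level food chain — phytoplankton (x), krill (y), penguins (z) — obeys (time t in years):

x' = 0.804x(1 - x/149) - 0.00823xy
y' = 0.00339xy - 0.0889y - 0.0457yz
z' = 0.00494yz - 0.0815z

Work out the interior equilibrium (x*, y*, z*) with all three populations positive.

From dz/dt = 0: 0.00494y* = 0.0815, so y* = 16.5.
From dx/dt = 0: 0.804(1 - x*/149) = 0.00823·16.5, giving x* = 149·(1 - 0.169) = 124.
From dy/dt = 0: 0.00339·124 - 0.0889 = 0.0457z*, so z* = 0.331/0.0457 = 7.24.

x* ≈ 124, y* ≈ 16.5, z* ≈ 7.24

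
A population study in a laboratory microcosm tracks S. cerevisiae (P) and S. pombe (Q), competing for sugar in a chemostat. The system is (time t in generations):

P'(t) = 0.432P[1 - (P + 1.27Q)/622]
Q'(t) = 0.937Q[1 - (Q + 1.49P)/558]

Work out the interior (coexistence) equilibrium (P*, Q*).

P* ≈ 97.1, Q* ≈ 413

Setting both brackets to zero gives the nullclines P + 1.27Q = 622 and 1.49P + Q = 558.
Substituting Q = 558 - 1.49P into the first: P(1 - 1.27·1.49) = 622 - 1.27·558.
So P* = -86.7/-0.892 = 97.1, and then Q* = 558 - 1.49·97.1 = 413.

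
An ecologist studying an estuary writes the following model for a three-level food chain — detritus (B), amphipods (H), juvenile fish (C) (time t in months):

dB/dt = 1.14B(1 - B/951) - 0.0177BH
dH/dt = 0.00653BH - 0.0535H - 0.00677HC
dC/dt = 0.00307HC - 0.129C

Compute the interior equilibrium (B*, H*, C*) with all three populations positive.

B* ≈ 331, H* ≈ 42, C* ≈ 311

From dC/dt = 0: 0.00307H* = 0.129, so H* = 42.
From dB/dt = 0: 1.14(1 - B*/951) = 0.0177·42, giving B* = 951·(1 - 0.652) = 331.
From dH/dt = 0: 0.00653·331 - 0.0535 = 0.00677C*, so C* = 2.11/0.00677 = 311.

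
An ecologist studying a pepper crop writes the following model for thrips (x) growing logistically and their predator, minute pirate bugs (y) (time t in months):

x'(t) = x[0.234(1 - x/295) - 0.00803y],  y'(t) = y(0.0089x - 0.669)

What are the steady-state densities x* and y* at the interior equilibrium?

x* ≈ 75.2, y* ≈ 21.7

From dy/dt = 0 with y > 0: 0.0089x* = 0.669, so x* = 75.2.
Substitute into dx/dt = 0: 0.234(1 - 75.2/295) = 0.00803y*.
The bracket is 0.745, giving y* = 0.174/0.00803 = 21.7.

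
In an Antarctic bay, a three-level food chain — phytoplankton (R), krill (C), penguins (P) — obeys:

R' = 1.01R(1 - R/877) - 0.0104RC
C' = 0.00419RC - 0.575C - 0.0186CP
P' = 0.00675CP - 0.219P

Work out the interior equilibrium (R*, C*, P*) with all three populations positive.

From dP/dt = 0: 0.00675C* = 0.219, so C* = 32.4.
From dR/dt = 0: 1.01(1 - R*/877) = 0.0104·32.4, giving R* = 877·(1 - 0.334) = 584.
From dC/dt = 0: 0.00419·584 - 0.575 = 0.0186P*, so P* = 1.87/0.0186 = 101.

R* ≈ 584, C* ≈ 32.4, P* ≈ 101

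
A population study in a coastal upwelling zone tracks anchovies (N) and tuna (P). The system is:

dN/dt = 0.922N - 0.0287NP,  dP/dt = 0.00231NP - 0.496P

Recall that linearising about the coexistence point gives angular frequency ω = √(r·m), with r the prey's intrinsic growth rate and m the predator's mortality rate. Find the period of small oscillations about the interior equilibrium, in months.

T ≈ 9.29 months

Here r = 0.922 and m = 0.496, so r·m = 0.457.
ω = √0.457 = 0.676 per month, hence T = 2π/ω ≈ 9.29 months.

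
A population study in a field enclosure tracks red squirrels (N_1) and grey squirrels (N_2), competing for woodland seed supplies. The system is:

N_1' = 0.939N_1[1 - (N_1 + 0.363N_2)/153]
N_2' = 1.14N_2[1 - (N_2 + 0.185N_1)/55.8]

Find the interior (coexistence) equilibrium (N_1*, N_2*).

Setting both brackets to zero gives the nullclines N_1 + 0.363N_2 = 153 and 0.185N_1 + N_2 = 55.8.
Substituting N_2 = 55.8 - 0.185N_1 into the first: N_1(1 - 0.363·0.185) = 153 - 0.363·55.8.
So N_1* = 133/0.933 = 142, and then N_2* = 55.8 - 0.185·142 = 29.5.

N_1* ≈ 142, N_2* ≈ 29.5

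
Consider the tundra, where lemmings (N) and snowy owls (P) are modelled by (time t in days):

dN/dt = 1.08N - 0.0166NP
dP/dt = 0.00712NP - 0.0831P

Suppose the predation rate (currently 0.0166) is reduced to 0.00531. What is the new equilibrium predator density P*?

P* ≈ 203

At the interior fixed point, setting dN/dt = 0 with N > 0 fixes P* = (prey growth rate)/(NP coefficient) — independent of the other coefficients.
With the change, P* = 1.08/0.00531 = 203; it rises from 65.1.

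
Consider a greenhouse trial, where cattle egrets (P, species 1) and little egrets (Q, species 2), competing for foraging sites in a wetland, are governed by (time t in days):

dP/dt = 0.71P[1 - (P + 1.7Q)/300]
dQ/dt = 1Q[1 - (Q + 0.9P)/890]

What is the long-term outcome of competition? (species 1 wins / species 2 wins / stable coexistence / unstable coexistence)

Compare the nullcline intercepts: K1/α12 = 300/1.7 = 176 < K2 = 890; K2/α21 = 890/0.9 = 989 > K1 = 300.
Since the inequalities point opposite ways, species 2 can invade but species 1 cannot.

species 2 excludes species 1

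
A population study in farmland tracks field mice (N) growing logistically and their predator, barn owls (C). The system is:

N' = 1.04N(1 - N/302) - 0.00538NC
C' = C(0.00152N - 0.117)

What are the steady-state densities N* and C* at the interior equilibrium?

N* ≈ 77, C* ≈ 144

From dC/dt = 0 with C > 0: 0.00152N* = 0.117, so N* = 77.
Substitute into dN/dt = 0: 1.04(1 - 77/302) = 0.00538C*.
The bracket is 0.745, giving C* = 0.775/0.00538 = 144.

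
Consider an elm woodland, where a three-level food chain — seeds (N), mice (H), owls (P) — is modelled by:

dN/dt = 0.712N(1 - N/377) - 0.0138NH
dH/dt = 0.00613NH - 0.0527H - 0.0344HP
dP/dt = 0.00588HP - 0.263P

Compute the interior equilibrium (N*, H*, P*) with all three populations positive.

N* ≈ 50.2, H* ≈ 44.7, P* ≈ 7.41

From dP/dt = 0: 0.00588H* = 0.263, so H* = 44.7.
From dN/dt = 0: 0.712(1 - N*/377) = 0.0138·44.7, giving N* = 377·(1 - 0.867) = 50.2.
From dH/dt = 0: 0.00613·50.2 - 0.0527 = 0.0344P*, so P* = 0.255/0.0344 = 7.41.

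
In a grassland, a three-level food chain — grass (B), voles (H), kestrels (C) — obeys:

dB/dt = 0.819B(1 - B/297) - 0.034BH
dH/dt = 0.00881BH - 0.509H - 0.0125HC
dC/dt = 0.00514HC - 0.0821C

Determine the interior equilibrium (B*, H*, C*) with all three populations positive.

From dC/dt = 0: 0.00514H* = 0.0821, so H* = 16.
From dB/dt = 0: 0.819(1 - B*/297) = 0.034·16, giving B* = 297·(1 - 0.663) = 100.
From dH/dt = 0: 0.00881·100 - 0.509 = 0.0125C*, so C* = 0.373/0.0125 = 29.8.

B* ≈ 100, H* ≈ 16, C* ≈ 29.8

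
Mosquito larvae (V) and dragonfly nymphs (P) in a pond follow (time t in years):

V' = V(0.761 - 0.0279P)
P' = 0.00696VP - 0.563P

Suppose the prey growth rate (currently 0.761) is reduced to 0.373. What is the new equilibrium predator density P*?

P* ≈ 13.4

At the interior fixed point, setting dV/dt = 0 with V > 0 fixes P* = (prey growth rate)/(VP coefficient) — independent of the other coefficients.
With the change, P* = 0.373/0.0279 = 13.4; it falls from 27.3.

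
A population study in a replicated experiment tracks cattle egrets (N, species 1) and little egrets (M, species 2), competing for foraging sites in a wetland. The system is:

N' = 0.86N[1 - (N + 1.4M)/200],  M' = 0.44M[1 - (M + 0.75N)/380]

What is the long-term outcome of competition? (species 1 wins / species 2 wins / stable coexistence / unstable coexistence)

species 2 excludes species 1

Compare the nullcline intercepts: K1/α12 = 200/1.4 = 143 < K2 = 380; K2/α21 = 380/0.75 = 507 > K1 = 200.
Since the inequalities point opposite ways, species 2 can invade but species 1 cannot.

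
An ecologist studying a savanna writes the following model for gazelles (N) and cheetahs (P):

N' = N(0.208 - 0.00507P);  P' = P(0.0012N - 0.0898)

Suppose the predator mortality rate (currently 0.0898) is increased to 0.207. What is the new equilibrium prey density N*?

At the interior fixed point, setting dP/dt = 0 with P > 0 fixes N* = (predator death rate)/(NP coefficient) — independent of the other coefficients.
With the change, N* = 0.207/0.0012 = 172; it rises from 74.8.

N* ≈ 172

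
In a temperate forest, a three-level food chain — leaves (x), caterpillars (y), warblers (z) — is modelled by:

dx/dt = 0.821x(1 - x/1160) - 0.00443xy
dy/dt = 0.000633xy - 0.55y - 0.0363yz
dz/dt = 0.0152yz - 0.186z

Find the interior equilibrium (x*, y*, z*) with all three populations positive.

x* ≈ 1080, y* ≈ 12.2, z* ≈ 3.74

From dz/dt = 0: 0.0152y* = 0.186, so y* = 12.2.
From dx/dt = 0: 0.821(1 - x*/1160) = 0.00443·12.2, giving x* = 1160·(1 - 0.066) = 1080.
From dy/dt = 0: 0.000633·1080 - 0.55 = 0.0363z*, so z* = 0.136/0.0363 = 3.74.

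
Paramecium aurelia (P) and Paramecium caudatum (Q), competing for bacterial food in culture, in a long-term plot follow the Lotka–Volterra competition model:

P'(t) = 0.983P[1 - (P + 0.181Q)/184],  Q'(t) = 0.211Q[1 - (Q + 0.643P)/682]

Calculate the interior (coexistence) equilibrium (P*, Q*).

Setting both brackets to zero gives the nullclines P + 0.181Q = 184 and 0.643P + Q = 682.
Substituting Q = 682 - 0.643P into the first: P(1 - 0.181·0.643) = 184 - 0.181·682.
So P* = 60.6/0.884 = 68.5, and then Q* = 682 - 0.643·68.5 = 638.

P* ≈ 68.5, Q* ≈ 638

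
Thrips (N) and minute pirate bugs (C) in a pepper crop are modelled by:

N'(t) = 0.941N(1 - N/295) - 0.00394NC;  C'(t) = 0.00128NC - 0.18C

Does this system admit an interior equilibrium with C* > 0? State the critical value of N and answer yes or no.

The predator equation gives dC/dt > 0 only when N > 0.18/0.00128 = 141.
Without the predator, N → K = 295. Since 295 > 141, the predator can invade and persist.

Threshold N = 141; K > 141, so yes, the predator persists.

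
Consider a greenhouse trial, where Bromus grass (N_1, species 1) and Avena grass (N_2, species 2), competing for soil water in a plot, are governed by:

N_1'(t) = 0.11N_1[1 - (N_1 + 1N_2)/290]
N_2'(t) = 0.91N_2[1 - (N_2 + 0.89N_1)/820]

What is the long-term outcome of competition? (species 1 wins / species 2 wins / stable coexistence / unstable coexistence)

species 2 excludes species 1

Compare the nullcline intercepts: K1/α12 = 290/1 = 290 < K2 = 820; K2/α21 = 820/0.89 = 921 > K1 = 290.
Since the inequalities point opposite ways, species 2 can invade but species 1 cannot.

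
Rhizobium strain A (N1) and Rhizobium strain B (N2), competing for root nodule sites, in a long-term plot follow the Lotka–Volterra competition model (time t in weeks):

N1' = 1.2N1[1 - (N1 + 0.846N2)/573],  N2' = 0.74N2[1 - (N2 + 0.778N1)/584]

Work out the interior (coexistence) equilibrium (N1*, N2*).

N1* ≈ 231, N2* ≈ 404

Setting both brackets to zero gives the nullclines N1 + 0.846N2 = 573 and 0.778N1 + N2 = 584.
Substituting N2 = 584 - 0.778N1 into the first: N1(1 - 0.846·0.778) = 573 - 0.846·584.
So N1* = 78.9/0.342 = 231, and then N2* = 584 - 0.778·231 = 404.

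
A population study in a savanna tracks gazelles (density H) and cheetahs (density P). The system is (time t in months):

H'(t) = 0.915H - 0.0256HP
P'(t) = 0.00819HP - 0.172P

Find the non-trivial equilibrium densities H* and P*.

H* ≈ 21, P* ≈ 35.7

Set dP/dt = 0 with P > 0: 0.00819H - 0.172 = 0, so H* = 0.172/0.00819 = 21.
Set dH/dt = 0 with H > 0: 0.915 - 0.0256P = 0, so P* = 0.915/0.0256 = 35.7.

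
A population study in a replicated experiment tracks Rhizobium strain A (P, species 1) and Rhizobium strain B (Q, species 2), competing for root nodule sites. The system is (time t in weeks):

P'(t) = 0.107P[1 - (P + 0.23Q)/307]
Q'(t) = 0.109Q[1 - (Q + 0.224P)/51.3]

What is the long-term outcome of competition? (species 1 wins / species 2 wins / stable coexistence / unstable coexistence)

Compare the nullcline intercepts: K1/α12 = 307/0.23 = 1330 > K2 = 51.3; K2/α21 = 51.3/0.224 = 229 < K1 = 307.
Since the inequalities point opposite ways, species 1 can invade but species 2 cannot.

species 1 excludes species 2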